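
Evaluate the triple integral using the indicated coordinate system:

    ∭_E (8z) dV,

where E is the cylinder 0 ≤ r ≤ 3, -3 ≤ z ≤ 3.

In cylindrical coordinates, x = r cos(θ), y = r sin(θ), z = z, and dV = r dr dθ dz.

The integrand becomes 8z, so

    ∭_E (8z) dV = ∫_{0}^{2π} ∫_{0}^{3} ∫_{-3}^{3} (8z) · r dz dr dθ.

Inner (z): 0.
Middle (r from 0 to 3): 0.
Outer (θ): 0.

Therefore the triple integral equals 0.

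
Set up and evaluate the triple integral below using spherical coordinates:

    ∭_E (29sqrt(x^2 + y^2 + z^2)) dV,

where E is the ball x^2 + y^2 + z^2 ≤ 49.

In spherical coordinates, x = ρ sin(φ) cos(θ), y = ρ sin(φ) sin(θ), z = ρ cos(φ), and dV = ρ^2 sin(φ) dρ dφ dθ.

The integrand becomes 29ρ, so

    ∭_E (29sqrt(x^2 + y^2 + z^2)) dV = ∫_{0}^{2π} ∫_{0}^{π} ∫_{0}^{7} (29ρ) · ρ^2 sin(φ) dρ dφ dθ.

Inner (ρ): 69629sin(φ)/4.
Middle (φ): 69629/2.
Outer (θ): 69629π.

Therefore the triple integral equals 69629π.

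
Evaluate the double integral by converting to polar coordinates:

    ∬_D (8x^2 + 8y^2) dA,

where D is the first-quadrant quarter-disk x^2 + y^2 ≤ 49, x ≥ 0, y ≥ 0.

The region D is 0 ≤ r ≤ 7, 0 ≤ θ ≤ π/2 in polar coordinates, where x = r cos(θ), y = r sin(θ), and dA = r dr dθ.

Under the substitution, the integrand becomes 8r^2, so

    ∬_D (8x^2 + 8y^2) dA = ∫_{0}^{π/2} ∫_{0}^{7} (8r^2) · r dr dθ.

Inner integral (in r): ∫_{0}^{7} (8r^2) · r dr = 4802.

Outer integral (in θ): ∫_{0}^{π/2} (4802) dθ = 2401π.

Therefore ∬_D (8x^2 + 8y^2) dA = 2401π.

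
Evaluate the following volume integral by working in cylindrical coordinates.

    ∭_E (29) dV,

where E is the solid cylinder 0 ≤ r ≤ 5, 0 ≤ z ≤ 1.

In cylindrical coordinates, x = r cos(θ), y = r sin(θ), z = z, and dV = r dr dθ dz.

The integrand becomes 29, so

    ∭_E (29) dV = ∫_{0}^{2π} ∫_{0}^{5} ∫_{0}^{1} (29) · r dz dr dθ.

Inner (z): 29r.
Middle (r from 0 to 5): 725/2.
Outer (θ): 725π.

Therefore the triple integral equals 725π.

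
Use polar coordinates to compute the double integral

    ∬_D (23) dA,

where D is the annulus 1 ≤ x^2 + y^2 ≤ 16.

The region D is 1 ≤ r ≤ 4, 0 ≤ θ ≤ 2π in polar coordinates, where x = r cos(θ), y = r sin(θ), and dA = r dr dθ.

Under the substitution, the integrand becomes 23, so

    ∬_D (23) dA = ∫_{0}^{2π} ∫_{1}^{4} (23) · r dr dθ.

Inner integral (in r): ∫_{1}^{4} (23) · r dr = 345/2.

Outer integral (in θ): ∫_{0}^{2π} (345/2) dθ = 345π.

Therefore ∬_D (23) dA = 345π.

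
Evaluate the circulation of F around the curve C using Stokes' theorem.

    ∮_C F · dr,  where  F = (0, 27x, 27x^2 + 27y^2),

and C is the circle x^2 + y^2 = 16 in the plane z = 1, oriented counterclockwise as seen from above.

Let S be the flat disk x^2 + y^2 ≤ 16 in the plane z = 1, with upward unit normal n̂ = ẑ. By Stokes' theorem,

    ∮_C F · dr = ∬_S (∇ × F) · n̂ dS = ∬_D (curl F)_z dA,

where D is the disk x^2 + y^2 ≤ 16.

Compute the curl of F = (0, 27x, 27x^2 + 27y^2):
    (∇ × F)_x = ∂F_z/∂y - ∂F_y/∂z = 54y,
    (∇ × F)_y = ∂F_x/∂z - ∂F_z/∂x = -54x,
    (∇ × F)_z = ∂F_y/∂x - ∂F_x/∂y = 27.

On z = 1, (curl F)_z = 27.

Convert to polar (x = r cos θ, y = r sin θ, dA = r dr dθ); the integrand becomes 27, so

    ∬_D (curl F)_z dA = ∫_0^{2π} ∫_0^{4} (27) · r dr dθ.

Inner (r from 0 to 4): 216.
Outer (θ from 0 to 2π): 432π.

Therefore ∮_C F · dr = 432π.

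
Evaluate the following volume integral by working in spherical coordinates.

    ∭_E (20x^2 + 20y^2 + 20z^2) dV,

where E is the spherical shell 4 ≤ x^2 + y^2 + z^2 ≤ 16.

In spherical coordinates, x = ρ sin(φ) cos(θ), y = ρ sin(φ) sin(θ), z = ρ cos(φ), and dV = ρ^2 sin(φ) dρ dφ dθ.

The integrand becomes 20ρ^2, so

    ∭_E (20x^2 + 20y^2 + 20z^2) dV = ∫_{0}^{2π} ∫_{0}^{π} ∫_{2}^{4} (20ρ^2) · ρ^2 sin(φ) dρ dφ dθ.

Inner (ρ): 3968sin(φ).
Middle (φ): 7936.
Outer (θ): 15872π.

Therefore the triple integral equals 15872π.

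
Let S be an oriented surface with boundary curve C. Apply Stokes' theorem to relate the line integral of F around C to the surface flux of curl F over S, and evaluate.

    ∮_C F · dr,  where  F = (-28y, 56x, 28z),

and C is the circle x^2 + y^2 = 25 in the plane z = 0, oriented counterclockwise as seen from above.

Let S be the flat disk x^2 + y^2 ≤ 25 in the plane z = 0, with upward unit normal n̂ = ẑ. By Stokes' theorem,

    ∮_C F · dr = ∬_S (∇ × F) · n̂ dS = ∬_D (curl F)_z dA,

where D is the disk x^2 + y^2 ≤ 25.

Compute the curl of F = (-28y, 56x, 28z):
    (∇ × F)_x = ∂F_z/∂y - ∂F_y/∂z = 0,
    (∇ × F)_y = ∂F_x/∂z - ∂F_z/∂x = 0,
    (∇ × F)_z = ∂F_y/∂x - ∂F_x/∂y = 84.

On z = 0, (curl F)_z = 84.

Convert to polar (x = r cos θ, y = r sin θ, dA = r dr dθ); the integrand becomes 84, so

    ∬_D (curl F)_z dA = ∫_0^{2π} ∫_0^{5} (84) · r dr dθ.

Inner (r from 0 to 5): 1050.
Outer (θ from 0 to 2π): 2100π.

Therefore ∮_C F · dr = 2100π.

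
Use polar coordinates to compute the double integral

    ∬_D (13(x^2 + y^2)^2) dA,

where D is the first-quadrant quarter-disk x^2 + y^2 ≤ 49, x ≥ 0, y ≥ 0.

The region D is 0 ≤ r ≤ 7, 0 ≤ θ ≤ π/2 in polar coordinates, where x = r cos(θ), y = r sin(θ), and dA = r dr dθ.

Under the substitution, the integrand becomes 13r^4, so

    ∬_D (13(x^2 + y^2)^2) dA = ∫_{0}^{π/2} ∫_{0}^{7} (13r^4) · r dr dθ.

Inner integral (in r): ∫_{0}^{7} (13r^4) · r dr = 1529437/6.

Outer integral (in θ): ∫_{0}^{π/2} (1529437/6) dθ = 1529437π/12.

Therefore ∬_D (13(x^2 + y^2)^2) dA = 1529437π/12.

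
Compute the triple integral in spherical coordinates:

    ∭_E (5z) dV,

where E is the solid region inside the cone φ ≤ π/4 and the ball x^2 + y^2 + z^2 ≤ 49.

In spherical coordinates, x = ρ sin(φ) cos(θ), y = ρ sin(φ) sin(θ), z = ρ cos(φ), and dV = ρ^2 sin(φ) dρ dφ dθ.

The integrand becomes 5ρ cos(φ), so

    ∭_E (5z) dV = ∫_{0}^{2π} ∫_{0}^{π/4} ∫_{0}^{7} (5ρ cos(φ)) · ρ^2 sin(φ) dρ dφ dθ.

Inner (ρ): 12005sin(2φ)/8.
Middle (φ): 12005/16.
Outer (θ): 12005π/8.

Therefore the triple integral equals 12005π/8.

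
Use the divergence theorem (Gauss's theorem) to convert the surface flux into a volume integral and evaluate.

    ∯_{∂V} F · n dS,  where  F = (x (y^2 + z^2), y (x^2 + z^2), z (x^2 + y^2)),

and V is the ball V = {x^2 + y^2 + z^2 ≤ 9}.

By the divergence theorem,

    ∯_{∂V} F · n dS = ∭_V (∇ · F) dV.

Compute the divergence:
    ∇ · F = ∂F_x/∂x + ∂F_y/∂y + ∂F_z/∂z = y^2 + z^2 + x^2 + z^2 + x^2 + y^2 = 2x^2 + 2y^2 + 2z^2.

In spherical coordinates, x = ρ sin(φ) cos(θ), y = ρ sin(φ) sin(θ), z = ρ cos(φ), dV = ρ^2 sin(φ) dρ dφ dθ, with 0 ≤ ρ ≤ 3, 0 ≤ φ ≤ π, 0 ≤ θ ≤ 2π.

The integrand, after substitution and multiplying by the volume element, becomes (2ρ^2) · ρ^2 sin(φ), so

    ∭_V (∇·F) dV = ∫_0^{2π} ∫_0^{π} ∫_0^{3} (2ρ^2) · ρ^2 sin(φ) dρ dφ dθ.

Inner (ρ from 0 to 3): 486sin(φ)/5.
Middle (φ from 0 to π): 972/5.
Outer (θ from 0 to 2π): 1944π/5.

Therefore ∯_{∂V} F · n dS = 1944π/5.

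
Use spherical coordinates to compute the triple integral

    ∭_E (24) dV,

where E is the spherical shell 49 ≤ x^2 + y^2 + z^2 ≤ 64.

In spherical coordinates, x = ρ sin(φ) cos(θ), y = ρ sin(φ) sin(θ), z = ρ cos(φ), and dV = ρ^2 sin(φ) dρ dφ dθ.

The integrand becomes 24, so

    ∭_E (24) dV = ∫_{0}^{2π} ∫_{0}^{π} ∫_{7}^{8} (24) · ρ^2 sin(φ) dρ dφ dθ.

Inner (ρ): 1352sin(φ).
Middle (φ): 2704.
Outer (θ): 5408π.

Therefore the triple integral equals 5408π.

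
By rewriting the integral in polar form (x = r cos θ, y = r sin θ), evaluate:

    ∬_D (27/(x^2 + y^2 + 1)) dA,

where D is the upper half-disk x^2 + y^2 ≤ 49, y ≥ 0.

The region D is 0 ≤ r ≤ 7, 0 ≤ θ ≤ π in polar coordinates, where x = r cos(θ), y = r sin(θ), and dA = r dr dθ.

Under the substitution, the integrand becomes 27/(r^2 + 1), so

    ∬_D (27/(x^2 + y^2 + 1)) dA = ∫_{0}^{π} ∫_{0}^{7} (27/(r^2 + 1)) · r dr dθ.

Inner integral (in r): ∫_{0}^{7} (27/(r^2 + 1)) · r dr = 27log(50)/2.

Outer integral (in θ): ∫_{0}^{π} (27log(50)/2) dθ = 27π log(50)/2.

Therefore ∬_D (27/(x^2 + y^2 + 1)) dA = 27π log(50)/2.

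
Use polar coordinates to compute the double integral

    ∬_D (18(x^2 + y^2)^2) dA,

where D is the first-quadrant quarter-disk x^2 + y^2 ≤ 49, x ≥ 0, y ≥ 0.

The region D is 0 ≤ r ≤ 7, 0 ≤ θ ≤ π/2 in polar coordinates, where x = r cos(θ), y = r sin(θ), and dA = r dr dθ.

Under the substitution, the integrand becomes 18r^4, so

    ∬_D (18(x^2 + y^2)^2) dA = ∫_{0}^{π/2} ∫_{0}^{7} (18r^4) · r dr dθ.

Inner integral (in r): ∫_{0}^{7} (18r^4) · r dr = 352947.

Outer integral (in θ): ∫_{0}^{π/2} (352947) dθ = 352947π/2.

Therefore ∬_D (18(x^2 + y^2)^2) dA = 352947π/2.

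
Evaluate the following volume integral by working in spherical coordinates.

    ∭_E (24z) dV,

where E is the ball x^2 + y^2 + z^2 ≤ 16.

In spherical coordinates, x = ρ sin(φ) cos(θ), y = ρ sin(φ) sin(θ), z = ρ cos(φ), and dV = ρ^2 sin(φ) dρ dφ dθ.

The integrand becomes 24ρ cos(φ), so

    ∭_E (24z) dV = ∫_{0}^{2π} ∫_{0}^{π} ∫_{0}^{4} (24ρ cos(φ)) · ρ^2 sin(φ) dρ dφ dθ.

Inner (ρ): 768sin(2φ).
Middle (φ): 0.
Outer (θ): 0.

Therefore the triple integral equals 0.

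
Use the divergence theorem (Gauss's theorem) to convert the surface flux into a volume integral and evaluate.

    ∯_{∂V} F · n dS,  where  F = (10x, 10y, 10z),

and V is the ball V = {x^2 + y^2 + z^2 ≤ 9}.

By the divergence theorem,

    ∯_{∂V} F · n dS = ∭_V (∇ · F) dV.

Compute the divergence:
    ∇ · F = ∂F_x/∂x + ∂F_y/∂y + ∂F_z/∂z = 10 + 10 + 10 = 30.

In spherical coordinates, x = ρ sin(φ) cos(θ), y = ρ sin(φ) sin(θ), z = ρ cos(φ), dV = ρ^2 sin(φ) dρ dφ dθ, with 0 ≤ ρ ≤ 3, 0 ≤ φ ≤ π, 0 ≤ θ ≤ 2π.

The integrand, after substitution and multiplying by the volume element, becomes (30) · ρ^2 sin(φ), so

    ∭_V (∇·F) dV = ∫_0^{2π} ∫_0^{π} ∫_0^{3} (30) · ρ^2 sin(φ) dρ dφ dθ.

Inner (ρ from 0 to 3): 270sin(φ).
Middle (φ from 0 to π): 540.
Outer (θ from 0 to 2π): 1080π.

Therefore ∯_{∂V} F · n dS = 1080π.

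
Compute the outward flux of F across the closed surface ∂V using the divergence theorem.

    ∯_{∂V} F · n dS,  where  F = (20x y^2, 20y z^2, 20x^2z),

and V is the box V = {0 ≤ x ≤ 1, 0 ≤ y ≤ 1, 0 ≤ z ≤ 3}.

By the divergence theorem,

    ∯_{∂V} F · n dS = ∭_V (∇ · F) dV.

Compute the divergence:
    ∇ · F = ∂F_x/∂x + ∂F_y/∂y + ∂F_z/∂z = 20y^2 + 20z^2 + 20x^2 = 20x^2 + 20y^2 + 20z^2.

V is a rectangular box, so dV = dx dy dz with 0 ≤ x ≤ 1, 0 ≤ y ≤ 1, 0 ≤ z ≤ 3.

Integrate (20x^2 + 20y^2 + 20z^2) over V as an iterated integral:

    ∭_V (∇·F) dV = ∫_0^{1} ∫_0^{1} ∫_0^{3} (20x^2 + 20y^2 + 20z^2) dz dy dx.

Inner (z from 0 to 3): 60x^2 + 60y^2 + 180.
Middle (y from 0 to 1): 60x^2 + 200.
Outer (x from 0 to 1): 220.

Therefore ∯_{∂V} F · n dS = 220.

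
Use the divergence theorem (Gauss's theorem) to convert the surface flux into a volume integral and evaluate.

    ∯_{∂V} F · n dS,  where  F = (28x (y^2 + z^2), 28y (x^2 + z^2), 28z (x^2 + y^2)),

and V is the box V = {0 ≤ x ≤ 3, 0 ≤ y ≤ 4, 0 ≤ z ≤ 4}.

By the divergence theorem,

    ∯_{∂V} F · n dS = ∭_V (∇ · F) dV.

Compute the divergence:
    ∇ · F = ∂F_x/∂x + ∂F_y/∂y + ∂F_z/∂z = 28y^2 + 28z^2 + 28x^2 + 28z^2 + 28x^2 + 28y^2 = 56x^2 + 56y^2 + 56z^2.

V is a rectangular box, so dV = dx dy dz with 0 ≤ x ≤ 3, 0 ≤ y ≤ 4, 0 ≤ z ≤ 4.

Integrate (56x^2 + 56y^2 + 56z^2) over V as an iterated integral:

    ∭_V (∇·F) dV = ∫_0^{3} ∫_0^{4} ∫_0^{4} (56x^2 + 56y^2 + 56z^2) dz dy dx.

Inner (z from 0 to 4): 224x^2 + 224y^2 + 3584/3.
Middle (y from 0 to 4): 896x^2 + 28672/3.
Outer (x from 0 to 3): 36736.

Therefore ∯_{∂V} F · n dS = 36736.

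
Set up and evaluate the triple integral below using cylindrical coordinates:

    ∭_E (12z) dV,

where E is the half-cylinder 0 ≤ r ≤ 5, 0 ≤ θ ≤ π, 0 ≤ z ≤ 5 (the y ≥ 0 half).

In cylindrical coordinates, x = r cos(θ), y = r sin(θ), z = z, and dV = r dr dθ dz.

The integrand becomes 12z, so

    ∭_E (12z) dV = ∫_{0}^{π} ∫_{0}^{5} ∫_{0}^{5} (12z) · r dz dr dθ.

Inner (z): 150r.
Middle (r from 0 to 5): 1875.
Outer (θ): 1875π.

Therefore the triple integral equals 1875π.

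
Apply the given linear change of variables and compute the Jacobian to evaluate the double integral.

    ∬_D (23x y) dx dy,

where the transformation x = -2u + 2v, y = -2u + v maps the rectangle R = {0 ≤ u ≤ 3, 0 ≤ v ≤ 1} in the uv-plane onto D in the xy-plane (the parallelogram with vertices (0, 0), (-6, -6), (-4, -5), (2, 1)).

Compute the Jacobian determinant of (x, y) with respect to (u, v):

    ∂(x,y)/∂(u,v) = | -2  2 | = (-2)(1) - (2)(-2) = 2.
                   | -2  1 |

Its absolute value is |J| = 2 (the area scaling factor).

Substituting x = -2u + 2v, y = -2u + v into the integrand,

    23x y → 92u^2 - 138u v + 46v^2,

so the integral becomes

    ∬_R (92u^2 - 138u v + 46v^2) · |J| du dv = ∫_0^3 ∫_0^1 (184u^2 - 276u v + 92v^2) dv du.

Inner (v): 184u^2 - 138u + 92/3.
Outer (u): 1127.

Therefore ∬_D (23x y) dx dy = 1127.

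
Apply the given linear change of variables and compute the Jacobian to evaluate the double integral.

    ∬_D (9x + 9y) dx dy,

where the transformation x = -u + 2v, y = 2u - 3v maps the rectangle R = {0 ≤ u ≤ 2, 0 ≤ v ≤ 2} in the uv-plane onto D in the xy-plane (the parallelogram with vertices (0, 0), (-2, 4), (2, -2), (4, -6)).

Compute the Jacobian determinant of (x, y) with respect to (u, v):

    ∂(x,y)/∂(u,v) = | -1  2 | = (-1)(-3) - (2)(2) = -1.
                   | 2  -3 |

Its absolute value is |J| = 1 (the area scaling factor).

Substituting x = -u + 2v, y = 2u - 3v into the integrand,

    9x + 9y → 9u - 9v,

so the integral becomes

    ∬_R (9u - 9v) · |J| du dv = ∫_0^2 ∫_0^2 (9u - 9v) dv du.

Inner (v): 18u - 18.
Outer (u): 0.

Therefore ∬_D (9x + 9y) dx dy = 0.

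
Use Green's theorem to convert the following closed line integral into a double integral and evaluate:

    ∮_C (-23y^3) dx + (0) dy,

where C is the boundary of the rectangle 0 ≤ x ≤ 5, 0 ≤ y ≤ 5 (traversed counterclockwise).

Green's theorem converts the closed line integral into a double integral over the enclosed region D:

    ∮_C P dx + Q dy = ∬_D (∂Q/∂x - ∂P/∂y) dA.

Here P = -23y^3, Q = 0, so

    ∂Q/∂x = 0,    ∂P/∂y = -69y^2,
    ∂Q/∂x - ∂P/∂y = 69y^2.

D is the region 0 ≤ x ≤ 5, 0 ≤ y ≤ 5. Evaluating the double integral:

    ∬_D (69y^2) dA = ∫_0^{5} ∫_0^{5} (69y^2) dy dx.

Inner (y from 0 to 5): 2875.
Outer (x from 0 to 5): 14375.

Therefore ∮_C P dx + Q dy = 14375.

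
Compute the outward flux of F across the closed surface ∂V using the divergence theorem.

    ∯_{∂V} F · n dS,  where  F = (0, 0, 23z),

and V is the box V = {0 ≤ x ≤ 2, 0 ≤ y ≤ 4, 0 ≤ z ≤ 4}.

By the divergence theorem,

    ∯_{∂V} F · n dS = ∭_V (∇ · F) dV.

Compute the divergence:
    ∇ · F = ∂F_x/∂x + ∂F_y/∂y + ∂F_z/∂z = 0 + 0 + 23 = 23.

V is a rectangular box, so dV = dx dy dz with 0 ≤ x ≤ 2, 0 ≤ y ≤ 4, 0 ≤ z ≤ 4.

Integrate (23) over V as an iterated integral:

    ∭_V (∇·F) dV = ∫_0^{2} ∫_0^{4} ∫_0^{4} (23) dz dy dx.

Inner (z from 0 to 4): 92.
Middle (y from 0 to 4): 368.
Outer (x from 0 to 2): 736.

Therefore ∯_{∂V} F · n dS = 736.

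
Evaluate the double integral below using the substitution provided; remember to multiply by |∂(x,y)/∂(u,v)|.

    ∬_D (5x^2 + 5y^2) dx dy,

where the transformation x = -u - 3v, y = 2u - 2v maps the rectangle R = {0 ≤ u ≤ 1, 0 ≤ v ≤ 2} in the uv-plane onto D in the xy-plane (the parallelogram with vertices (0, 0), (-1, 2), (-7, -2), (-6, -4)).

Compute the Jacobian determinant of (x, y) with respect to (u, v):

    ∂(x,y)/∂(u,v) = | -1  -3 | = (-1)(-2) - (-3)(2) = 8.
                   | 2  -2 |

Its absolute value is |J| = 8 (the area scaling factor).

Substituting x = -u - 3v, y = 2u - 2v into the integrand,

    5x^2 + 5y^2 → 25u^2 - 10u v + 65v^2,

so the integral becomes

    ∬_R (25u^2 - 10u v + 65v^2) · |J| du dv = ∫_0^1 ∫_0^2 (200u^2 - 80u v + 520v^2) dv du.

Inner (v): 400u^2 - 160u + 4160/3.
Outer (u): 1440.

Therefore ∬_D (5x^2 + 5y^2) dx dy = 1440.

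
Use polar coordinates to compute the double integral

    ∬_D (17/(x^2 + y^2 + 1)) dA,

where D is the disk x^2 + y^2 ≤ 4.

The region D is 0 ≤ r ≤ 2, 0 ≤ θ ≤ 2π in polar coordinates, where x = r cos(θ), y = r sin(θ), and dA = r dr dθ.

Under the substitution, the integrand becomes 17/(r^2 + 1), so

    ∬_D (17/(x^2 + y^2 + 1)) dA = ∫_{0}^{2π} ∫_{0}^{2} (17/(r^2 + 1)) · r dr dθ.

Inner integral (in r): ∫_{0}^{2} (17/(r^2 + 1)) · r dr = 17log(5)/2.

Outer integral (in θ): ∫_{0}^{2π} (17log(5)/2) dθ = 17π log(5).

Therefore ∬_D (17/(x^2 + y^2 + 1)) dA = 17π log(5).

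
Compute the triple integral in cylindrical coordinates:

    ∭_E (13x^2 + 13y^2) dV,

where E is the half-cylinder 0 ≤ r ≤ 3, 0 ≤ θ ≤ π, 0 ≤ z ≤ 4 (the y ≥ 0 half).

In cylindrical coordinates, x = r cos(θ), y = r sin(θ), z = z, and dV = r dr dθ dz.

The integrand becomes 13r^2, so

    ∭_E (13x^2 + 13y^2) dV = ∫_{0}^{π} ∫_{0}^{3} ∫_{0}^{4} (13r^2) · r dz dr dθ.

Inner (z): 52r^3.
Middle (r from 0 to 3): 1053.
Outer (θ): 1053π.

Therefore the triple integral equals 1053π.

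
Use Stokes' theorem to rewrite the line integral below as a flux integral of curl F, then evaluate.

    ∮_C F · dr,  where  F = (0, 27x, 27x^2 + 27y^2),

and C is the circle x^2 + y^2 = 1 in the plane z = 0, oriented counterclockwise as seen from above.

Let S be the flat disk x^2 + y^2 ≤ 1 in the plane z = 0, with upward unit normal n̂ = ẑ. By Stokes' theorem,

    ∮_C F · dr = ∬_S (∇ × F) · n̂ dS = ∬_D (curl F)_z dA,

where D is the disk x^2 + y^2 ≤ 1.

Compute the curl of F = (0, 27x, 27x^2 + 27y^2):
    (∇ × F)_x = ∂F_z/∂y - ∂F_y/∂z = 54y,
    (∇ × F)_y = ∂F_x/∂z - ∂F_z/∂x = -54x,
    (∇ × F)_z = ∂F_y/∂x - ∂F_x/∂y = 27.

On z = 0, (curl F)_z = 27.

Convert to polar (x = r cos θ, y = r sin θ, dA = r dr dθ); the integrand becomes 27, so

    ∬_D (curl F)_z dA = ∫_0^{2π} ∫_0^{1} (27) · r dr dθ.

Inner (r from 0 to 1): 27/2.
Outer (θ from 0 to 2π): 27π.

Therefore ∮_C F · dr = 27π.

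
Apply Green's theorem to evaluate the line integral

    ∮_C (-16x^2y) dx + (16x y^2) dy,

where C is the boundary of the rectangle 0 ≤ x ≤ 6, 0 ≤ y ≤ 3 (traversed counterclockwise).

Green's theorem converts the closed line integral into a double integral over the enclosed region D:

    ∮_C P dx + Q dy = ∬_D (∂Q/∂x - ∂P/∂y) dA.

Here P = -16x^2y, Q = 16x y^2, so

    ∂Q/∂x = 16y^2,    ∂P/∂y = -16x^2,
    ∂Q/∂x - ∂P/∂y = 16x^2 + 16y^2.

D is the region 0 ≤ x ≤ 6, 0 ≤ y ≤ 3. Evaluating the double integral:

    ∬_D (16x^2 + 16y^2) dA = ∫_0^{6} ∫_0^{3} (16x^2 + 16y^2) dy dx.

Inner (y from 0 to 3): 48x^2 + 144.
Outer (x from 0 to 6): 4320.

Therefore ∮_C P dx + Q dy = 4320.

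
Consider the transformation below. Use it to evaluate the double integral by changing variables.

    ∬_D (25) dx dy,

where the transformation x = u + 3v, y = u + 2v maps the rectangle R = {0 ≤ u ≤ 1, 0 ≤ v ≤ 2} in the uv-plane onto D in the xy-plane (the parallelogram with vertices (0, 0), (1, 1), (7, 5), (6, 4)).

Compute the Jacobian determinant of (x, y) with respect to (u, v):

    ∂(x,y)/∂(u,v) = | 1  3 | = (1)(2) - (3)(1) = -1.
                   | 1  2 |

Its absolute value is |J| = 1 (the area scaling factor).

Substituting x = u + 3v, y = u + 2v into the integrand,

    25 → 25,

so the integral becomes

    ∬_R (25) · |J| du dv = ∫_0^1 ∫_0^2 (25) dv du.

Inner (v): 50.
Outer (u): 50.

Therefore ∬_D (25) dx dy = 50.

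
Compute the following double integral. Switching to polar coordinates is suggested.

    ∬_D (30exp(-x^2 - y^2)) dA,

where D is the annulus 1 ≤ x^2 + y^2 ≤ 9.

The region D is 1 ≤ r ≤ 3, 0 ≤ θ ≤ 2π in polar coordinates, where x = r cos(θ), y = r sin(θ), and dA = r dr dθ.

Under the substitution, the integrand becomes 30exp(-r^2), so

    ∬_D (30exp(-x^2 - y^2)) dA = ∫_{0}^{2π} ∫_{1}^{3} (30exp(-r^2)) · r dr dθ.

Inner integral (in r): ∫_{1}^{3} (30exp(-r^2)) · r dr = -(15 - 15exp(8))exp(-9).

Outer integral (in θ): ∫_{0}^{2π} (-(15 - 15exp(8))exp(-9)) dθ = -30π (1 - exp(8))exp(-9).

Therefore ∬_D (30exp(-x^2 - y^2)) dA = -30π (1 - exp(8))exp(-9).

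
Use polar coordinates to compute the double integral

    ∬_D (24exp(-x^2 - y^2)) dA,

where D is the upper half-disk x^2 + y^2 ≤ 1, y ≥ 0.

The region D is 0 ≤ r ≤ 1, 0 ≤ θ ≤ π in polar coordinates, where x = r cos(θ), y = r sin(θ), and dA = r dr dθ.

Under the substitution, the integrand becomes 24exp(-r^2), so

    ∬_D (24exp(-x^2 - y^2)) dA = ∫_{0}^{π} ∫_{0}^{1} (24exp(-r^2)) · r dr dθ.

Inner integral (in r): ∫_{0}^{1} (24exp(-r^2)) · r dr = 12 - 12exp(-1).

Outer integral (in θ): ∫_{0}^{π} (12 - 12exp(-1)) dθ = -12π exp(-1) + 12π.

Therefore ∬_D (24exp(-x^2 - y^2)) dA = -12π exp(-1) + 12π.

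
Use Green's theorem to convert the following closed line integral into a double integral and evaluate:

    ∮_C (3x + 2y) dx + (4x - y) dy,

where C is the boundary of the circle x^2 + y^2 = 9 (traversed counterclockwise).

Green's theorem converts the closed line integral into a double integral over the enclosed region D:

    ∮_C P dx + Q dy = ∬_D (∂Q/∂x - ∂P/∂y) dA.

Here P = 3x + 2y, Q = 4x - y, so

    ∂Q/∂x = 4,    ∂P/∂y = 2,
    ∂Q/∂x - ∂P/∂y = 2.

D is the region x^2 + y^2 ≤ 9. Evaluating the double integral:

In polar coordinates (x = r cos θ, y = r sin θ, dA = r dr dθ) the integrand becomes 2, so

    ∬_D (2) dA = ∫_0^{2π} ∫_0^{3} (2) · r dr dθ.

Inner (r from 0 to 3): 9.
Outer (θ from 0 to 2π): 18π.

Therefore ∮_C P dx + Q dy = 18π.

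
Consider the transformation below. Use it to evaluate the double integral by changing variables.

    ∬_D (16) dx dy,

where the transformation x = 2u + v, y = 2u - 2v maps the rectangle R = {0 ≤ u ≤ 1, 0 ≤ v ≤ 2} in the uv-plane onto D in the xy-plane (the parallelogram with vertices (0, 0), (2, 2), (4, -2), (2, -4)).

Compute the Jacobian determinant of (x, y) with respect to (u, v):

    ∂(x,y)/∂(u,v) = | 2  1 | = (2)(-2) - (1)(2) = -6.
                   | 2  -2 |

Its absolute value is |J| = 6 (the area scaling factor).

Substituting x = 2u + v, y = 2u - 2v into the integrand,

    16 → 16,

so the integral becomes

    ∬_R (16) · |J| du dv = ∫_0^1 ∫_0^2 (96) dv du.

Inner (v): 192.
Outer (u): 192.

Therefore ∬_D (16) dx dy = 192.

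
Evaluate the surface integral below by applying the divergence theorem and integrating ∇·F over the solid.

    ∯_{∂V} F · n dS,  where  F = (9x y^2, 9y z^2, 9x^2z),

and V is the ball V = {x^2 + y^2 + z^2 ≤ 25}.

By the divergence theorem,

    ∯_{∂V} F · n dS = ∭_V (∇ · F) dV.

Compute the divergence:
    ∇ · F = ∂F_x/∂x + ∂F_y/∂y + ∂F_z/∂z = 9y^2 + 9z^2 + 9x^2 = 9x^2 + 9y^2 + 9z^2.

In spherical coordinates, x = ρ sin(φ) cos(θ), y = ρ sin(φ) sin(θ), z = ρ cos(φ), dV = ρ^2 sin(φ) dρ dφ dθ, with 0 ≤ ρ ≤ 5, 0 ≤ φ ≤ π, 0 ≤ θ ≤ 2π.

The integrand, after substitution and multiplying by the volume element, becomes (9ρ^2) · ρ^2 sin(φ), so

    ∭_V (∇·F) dV = ∫_0^{2π} ∫_0^{π} ∫_0^{5} (9ρ^2) · ρ^2 sin(φ) dρ dφ dθ.

Inner (ρ from 0 to 5): 5625sin(φ).
Middle (φ from 0 to π): 11250.
Outer (θ from 0 to 2π): 22500π.

Therefore ∯_{∂V} F · n dS = 22500π.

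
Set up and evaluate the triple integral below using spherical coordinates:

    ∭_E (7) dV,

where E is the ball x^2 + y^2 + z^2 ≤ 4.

In spherical coordinates, x = ρ sin(φ) cos(θ), y = ρ sin(φ) sin(θ), z = ρ cos(φ), and dV = ρ^2 sin(φ) dρ dφ dθ.

The integrand becomes 7, so

    ∭_E (7) dV = ∫_{0}^{2π} ∫_{0}^{π} ∫_{0}^{2} (7) · ρ^2 sin(φ) dρ dφ dθ.

Inner (ρ): 56sin(φ)/3.
Middle (φ): 112/3.
Outer (θ): 224π/3.

Therefore the triple integral equals 224π/3.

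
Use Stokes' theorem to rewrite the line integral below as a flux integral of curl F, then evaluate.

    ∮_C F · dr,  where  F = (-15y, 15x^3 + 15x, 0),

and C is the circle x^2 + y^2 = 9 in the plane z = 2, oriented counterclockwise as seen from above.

Let S be the flat disk x^2 + y^2 ≤ 9 in the plane z = 2, with upward unit normal n̂ = ẑ. By Stokes' theorem,

    ∮_C F · dr = ∬_S (∇ × F) · n̂ dS = ∬_D (curl F)_z dA,

where D is the disk x^2 + y^2 ≤ 9.

Compute the curl of F = (-15y, 15x^3 + 15x, 0):
    (∇ × F)_x = ∂F_z/∂y - ∂F_y/∂z = 0,
    (∇ × F)_y = ∂F_x/∂z - ∂F_z/∂x = 0,
    (∇ × F)_z = ∂F_y/∂x - ∂F_x/∂y = 45x^2 + 30.

On z = 2, (curl F)_z = 45x^2 + 30.

Convert to polar (x = r cos θ, y = r sin θ, dA = r dr dθ); the integrand becomes 45r^2cos(θ)^2 + 30, so

    ∬_D (curl F)_z dA = ∫_0^{2π} ∫_0^{3} (45r^2cos(θ)^2 + 30) · r dr dθ.

Inner (r from 0 to 3): 3645cos(θ)^2/4 + 135.
Outer (θ from 0 to 2π): 4725π/4.

Therefore ∮_C F · dr = 4725π/4.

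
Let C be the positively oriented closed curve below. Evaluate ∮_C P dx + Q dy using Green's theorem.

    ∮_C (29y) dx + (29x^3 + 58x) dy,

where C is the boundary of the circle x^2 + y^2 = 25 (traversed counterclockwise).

Green's theorem converts the closed line integral into a double integral over the enclosed region D:

    ∮_C P dx + Q dy = ∬_D (∂Q/∂x - ∂P/∂y) dA.

Here P = 29y, Q = 29x^3 + 58x, so

    ∂Q/∂x = 87x^2 + 58,    ∂P/∂y = 29,
    ∂Q/∂x - ∂P/∂y = 87x^2 + 29.

D is the region x^2 + y^2 ≤ 25. Evaluating the double integral:

In polar coordinates (x = r cos θ, y = r sin θ, dA = r dr dθ) the integrand becomes 87r^2cos(θ)^2 + 29, so

    ∬_D (87x^2 + 29) dA = ∫_0^{2π} ∫_0^{5} (87r^2cos(θ)^2 + 29) · r dr dθ.

Inner (r from 0 to 5): 54375cos(θ)^2/4 + 725/2.
Outer (θ from 0 to 2π): 57275π/4.

Therefore ∮_C P dx + Q dy = 57275π/4.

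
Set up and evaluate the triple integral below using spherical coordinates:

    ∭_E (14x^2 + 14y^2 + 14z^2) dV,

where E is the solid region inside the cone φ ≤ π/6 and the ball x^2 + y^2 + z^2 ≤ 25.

In spherical coordinates, x = ρ sin(φ) cos(θ), y = ρ sin(φ) sin(θ), z = ρ cos(φ), and dV = ρ^2 sin(φ) dρ dφ dθ.

The integrand becomes 14ρ^2, so

    ∭_E (14x^2 + 14y^2 + 14z^2) dV = ∫_{0}^{2π} ∫_{0}^{π/6} ∫_{0}^{5} (14ρ^2) · ρ^2 sin(φ) dρ dφ dθ.

Inner (ρ): 8750sin(φ).
Middle (φ): 8750 - 4375sqrt(3).
Outer (θ): 8750π (2 - sqrt(3)).

Therefore the triple integral equals 8750π (2 - sqrt(3)).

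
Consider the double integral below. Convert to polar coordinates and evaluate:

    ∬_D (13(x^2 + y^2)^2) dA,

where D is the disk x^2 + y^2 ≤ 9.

The region D is 0 ≤ r ≤ 3, 0 ≤ θ ≤ 2π in polar coordinates, where x = r cos(θ), y = r sin(θ), and dA = r dr dθ.

Under the substitution, the integrand becomes 13r^4, so

    ∬_D (13(x^2 + y^2)^2) dA = ∫_{0}^{2π} ∫_{0}^{3} (13r^4) · r dr dθ.

Inner integral (in r): ∫_{0}^{3} (13r^4) · r dr = 3159/2.

Outer integral (in θ): ∫_{0}^{2π} (3159/2) dθ = 3159π.

Therefore ∬_D (13(x^2 + y^2)^2) dA = 3159π.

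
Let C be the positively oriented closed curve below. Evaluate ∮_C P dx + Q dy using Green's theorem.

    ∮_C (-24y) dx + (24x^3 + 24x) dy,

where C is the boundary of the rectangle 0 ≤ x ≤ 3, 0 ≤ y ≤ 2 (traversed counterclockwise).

Green's theorem converts the closed line integral into a double integral over the enclosed region D:

    ∮_C P dx + Q dy = ∬_D (∂Q/∂x - ∂P/∂y) dA.

Here P = -24y, Q = 24x^3 + 24x, so

    ∂Q/∂x = 72x^2 + 24,    ∂P/∂y = -24,
    ∂Q/∂x - ∂P/∂y = 72x^2 + 48.

D is the region 0 ≤ x ≤ 3, 0 ≤ y ≤ 2. Evaluating the double integral:

    ∬_D (72x^2 + 48) dA = ∫_0^{3} ∫_0^{2} (72x^2 + 48) dy dx.

Inner (y from 0 to 2): 144x^2 + 96.
Outer (x from 0 to 3): 1584.

Therefore ∮_C P dx + Q dy = 1584.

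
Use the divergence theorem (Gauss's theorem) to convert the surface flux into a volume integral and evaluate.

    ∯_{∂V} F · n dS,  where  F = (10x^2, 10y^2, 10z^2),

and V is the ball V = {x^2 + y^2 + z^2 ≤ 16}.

By the divergence theorem,

    ∯_{∂V} F · n dS = ∭_V (∇ · F) dV.

Compute the divergence:
    ∇ · F = ∂F_x/∂x + ∂F_y/∂y + ∂F_z/∂z = 20x + 20y + 20z.

In spherical coordinates, x = ρ sin(φ) cos(θ), y = ρ sin(φ) sin(θ), z = ρ cos(φ), dV = ρ^2 sin(φ) dρ dφ dθ, with 0 ≤ ρ ≤ 4, 0 ≤ φ ≤ π, 0 ≤ θ ≤ 2π.

The integrand, after substitution and multiplying by the volume element, becomes (20ρ (sqrt(2)sin(φ)sin(θ + π/4) + cos(φ))) · ρ^2 sin(φ), so

    ∭_V (∇·F) dV = ∫_0^{2π} ∫_0^{π} ∫_0^{4} (20ρ (sqrt(2)sin(φ)sin(θ + π/4) + cos(φ))) · ρ^2 sin(φ) dρ dφ dθ.

Inner (ρ from 0 to 4): 1280(sqrt(2)sin(φ)sin(θ + π/4) + cos(φ))sin(φ).
Middle (φ from 0 to π): 640sqrt(2)π sin(θ + π/4).
Outer (θ from 0 to 2π): 0.

Therefore ∯_{∂V} F · n dS = 0.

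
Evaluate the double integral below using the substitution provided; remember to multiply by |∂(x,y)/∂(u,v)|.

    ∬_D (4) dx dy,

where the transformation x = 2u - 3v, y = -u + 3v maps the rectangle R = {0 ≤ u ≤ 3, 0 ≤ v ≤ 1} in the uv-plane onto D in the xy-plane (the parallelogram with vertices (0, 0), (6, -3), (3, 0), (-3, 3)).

Compute the Jacobian determinant of (x, y) with respect to (u, v):

    ∂(x,y)/∂(u,v) = | 2  -3 | = (2)(3) - (-3)(-1) = 3.
                   | -1  3 |

Its absolute value is |J| = 3 (the area scaling factor).

Substituting x = 2u - 3v, y = -u + 3v into the integrand,

    4 → 4,

so the integral becomes

    ∬_R (4) · |J| du dv = ∫_0^3 ∫_0^1 (12) dv du.

Inner (v): 12.
Outer (u): 36.

Therefore ∬_D (4) dx dy = 36.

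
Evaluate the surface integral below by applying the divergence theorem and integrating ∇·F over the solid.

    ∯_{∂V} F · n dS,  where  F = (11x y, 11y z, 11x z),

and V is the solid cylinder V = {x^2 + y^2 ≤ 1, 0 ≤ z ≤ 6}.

By the divergence theorem,

    ∯_{∂V} F · n dS = ∭_V (∇ · F) dV.

Compute the divergence:
    ∇ · F = ∂F_x/∂x + ∂F_y/∂y + ∂F_z/∂z = 11y + 11z + 11x = 11x + 11y + 11z.

In cylindrical coordinates, x = r cos(θ), y = r sin(θ), z = z, dV = r dr dθ dz, with 0 ≤ r ≤ 1, 0 ≤ θ ≤ 2π, 0 ≤ z ≤ 6.

The integrand, after substitution and multiplying by the volume element, becomes (11sqrt(2)r sin(θ + π/4) + 11z) · r, so

    ∭_V (∇·F) dV = ∫_0^{2π} ∫_0^{1} ∫_0^{6} (11sqrt(2)r sin(θ + π/4) + 11z) · r dz dr dθ.

Inner (z from 0 to 6): 66r (sqrt(2)r sin(θ + π/4) + 3).
Middle (r from 0 to 1): 22sqrt(2)sin(θ + π/4) + 99.
Outer (θ from 0 to 2π): 198π.

Therefore ∯_{∂V} F · n dS = 198π.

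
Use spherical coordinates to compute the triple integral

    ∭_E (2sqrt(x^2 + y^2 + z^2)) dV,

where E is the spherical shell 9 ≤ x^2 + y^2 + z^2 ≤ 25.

In spherical coordinates, x = ρ sin(φ) cos(θ), y = ρ sin(φ) sin(θ), z = ρ cos(φ), and dV = ρ^2 sin(φ) dρ dφ dθ.

The integrand becomes 2ρ, so

    ∭_E (2sqrt(x^2 + y^2 + z^2)) dV = ∫_{0}^{2π} ∫_{0}^{π} ∫_{3}^{5} (2ρ) · ρ^2 sin(φ) dρ dφ dθ.

Inner (ρ): 272sin(φ).
Middle (φ): 544.
Outer (θ): 1088π.

Therefore the triple integral equals 1088π.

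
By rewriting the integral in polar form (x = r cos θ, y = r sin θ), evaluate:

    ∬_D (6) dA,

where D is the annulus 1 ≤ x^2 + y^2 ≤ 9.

The region D is 1 ≤ r ≤ 3, 0 ≤ θ ≤ 2π in polar coordinates, where x = r cos(θ), y = r sin(θ), and dA = r dr dθ.

Under the substitution, the integrand becomes 6, so

    ∬_D (6) dA = ∫_{0}^{2π} ∫_{1}^{3} (6) · r dr dθ.

Inner integral (in r): ∫_{1}^{3} (6) · r dr = 24.

Outer integral (in θ): ∫_{0}^{2π} (24) dθ = 48π.

Therefore ∬_D (6) dA = 48π.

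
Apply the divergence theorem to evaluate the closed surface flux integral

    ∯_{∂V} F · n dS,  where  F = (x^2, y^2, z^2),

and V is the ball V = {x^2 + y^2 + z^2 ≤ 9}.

By the divergence theorem,

    ∯_{∂V} F · n dS = ∭_V (∇ · F) dV.

Compute the divergence:
    ∇ · F = ∂F_x/∂x + ∂F_y/∂y + ∂F_z/∂z = 2x + 2y + 2z.

In spherical coordinates, x = ρ sin(φ) cos(θ), y = ρ sin(φ) sin(θ), z = ρ cos(φ), dV = ρ^2 sin(φ) dρ dφ dθ, with 0 ≤ ρ ≤ 3, 0 ≤ φ ≤ π, 0 ≤ θ ≤ 2π.

The integrand, after substitution and multiplying by the volume element, becomes (2ρ (sqrt(2)sin(φ)sin(θ + π/4) + cos(φ))) · ρ^2 sin(φ), so

    ∭_V (∇·F) dV = ∫_0^{2π} ∫_0^{π} ∫_0^{3} (2ρ (sqrt(2)sin(φ)sin(θ + π/4) + cos(φ))) · ρ^2 sin(φ) dρ dφ dθ.

Inner (ρ from 0 to 3): 81(sqrt(2)sin(φ)sin(θ + π/4) + cos(φ))sin(φ)/2.
Middle (φ from 0 to π): 81sqrt(2)π sin(θ + π/4)/4.
Outer (θ from 0 to 2π): 0.

Therefore ∯_{∂V} F · n dS = 0.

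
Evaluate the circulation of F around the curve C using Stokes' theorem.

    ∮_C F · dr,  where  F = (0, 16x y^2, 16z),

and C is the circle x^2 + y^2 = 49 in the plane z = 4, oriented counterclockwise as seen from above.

Let S be the flat disk x^2 + y^2 ≤ 49 in the plane z = 4, with upward unit normal n̂ = ẑ. By Stokes' theorem,

    ∮_C F · dr = ∬_S (∇ × F) · n̂ dS = ∬_D (curl F)_z dA,

where D is the disk x^2 + y^2 ≤ 49.

Compute the curl of F = (0, 16x y^2, 16z):
    (∇ × F)_x = ∂F_z/∂y - ∂F_y/∂z = 0,
    (∇ × F)_y = ∂F_x/∂z - ∂F_z/∂x = 0,
    (∇ × F)_z = ∂F_y/∂x - ∂F_x/∂y = 16y^2.

On z = 4, (curl F)_z = 16y^2.

Convert to polar (x = r cos θ, y = r sin θ, dA = r dr dθ); the integrand becomes 16r^2sin(θ)^2, so

    ∬_D (curl F)_z dA = ∫_0^{2π} ∫_0^{7} (16r^2sin(θ)^2) · r dr dθ.

Inner (r from 0 to 7): 9604sin(θ)^2.
Outer (θ from 0 to 2π): 9604π.

Therefore ∮_C F · dr = 9604π.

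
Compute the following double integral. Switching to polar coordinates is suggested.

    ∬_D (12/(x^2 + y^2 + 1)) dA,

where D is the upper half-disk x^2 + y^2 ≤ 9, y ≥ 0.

The region D is 0 ≤ r ≤ 3, 0 ≤ θ ≤ π in polar coordinates, where x = r cos(θ), y = r sin(θ), and dA = r dr dθ.

Under the substitution, the integrand becomes 12/(r^2 + 1), so

    ∬_D (12/(x^2 + y^2 + 1)) dA = ∫_{0}^{π} ∫_{0}^{3} (12/(r^2 + 1)) · r dr dθ.

Inner integral (in r): ∫_{0}^{3} (12/(r^2 + 1)) · r dr = log(1000000).

Outer integral (in θ): ∫_{0}^{π} (log(1000000)) dθ = log(1000000^π).

Therefore ∬_D (12/(x^2 + y^2 + 1)) dA = log(1000000^π).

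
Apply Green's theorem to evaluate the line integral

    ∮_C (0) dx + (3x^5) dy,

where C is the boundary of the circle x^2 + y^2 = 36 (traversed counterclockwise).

Green's theorem converts the closed line integral into a double integral over the enclosed region D:

    ∮_C P dx + Q dy = ∬_D (∂Q/∂x - ∂P/∂y) dA.

Here P = 0, Q = 3x^5, so

    ∂Q/∂x = 15x^4,    ∂P/∂y = 0,
    ∂Q/∂x - ∂P/∂y = 15x^4.

D is the region x^2 + y^2 ≤ 36. Evaluating the double integral:

In polar coordinates (x = r cos θ, y = r sin θ, dA = r dr dθ) the integrand becomes 15r^4cos(θ)^4, so

    ∬_D (15x^4) dA = ∫_0^{2π} ∫_0^{6} (15r^4cos(θ)^4) · r dr dθ.

Inner (r from 0 to 6): 116640cos(θ)^4.
Outer (θ from 0 to 2π): 87480π.

Therefore ∮_C P dx + Q dy = 87480π.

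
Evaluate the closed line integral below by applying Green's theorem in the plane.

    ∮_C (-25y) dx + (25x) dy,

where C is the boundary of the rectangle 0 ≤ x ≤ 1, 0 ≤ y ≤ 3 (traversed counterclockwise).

Green's theorem converts the closed line integral into a double integral over the enclosed region D:

    ∮_C P dx + Q dy = ∬_D (∂Q/∂x - ∂P/∂y) dA.

Here P = -25y, Q = 25x, so

    ∂Q/∂x = 25,    ∂P/∂y = -25,
    ∂Q/∂x - ∂P/∂y = 50.

D is the region 0 ≤ x ≤ 1, 0 ≤ y ≤ 3. Evaluating the double integral:

    ∬_D (50) dA = ∫_0^{1} ∫_0^{3} (50) dy dx.

Inner (y from 0 to 3): 150.
Outer (x from 0 to 1): 150.

Therefore ∮_C P dx + Q dy = 150.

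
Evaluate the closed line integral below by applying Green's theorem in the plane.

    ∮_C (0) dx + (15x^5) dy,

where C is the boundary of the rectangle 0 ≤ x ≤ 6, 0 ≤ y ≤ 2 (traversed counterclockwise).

Green's theorem converts the closed line integral into a double integral over the enclosed region D:

    ∮_C P dx + Q dy = ∬_D (∂Q/∂x - ∂P/∂y) dA.

Here P = 0, Q = 15x^5, so

    ∂Q/∂x = 75x^4,    ∂P/∂y = 0,
    ∂Q/∂x - ∂P/∂y = 75x^4.

D is the region 0 ≤ x ≤ 6, 0 ≤ y ≤ 2. Evaluating the double integral:

    ∬_D (75x^4) dA = ∫_0^{6} ∫_0^{2} (75x^4) dy dx.

Inner (y from 0 to 2): 150x^4.
Outer (x from 0 to 6): 233280.

Therefore ∮_C P dx + Q dy = 233280.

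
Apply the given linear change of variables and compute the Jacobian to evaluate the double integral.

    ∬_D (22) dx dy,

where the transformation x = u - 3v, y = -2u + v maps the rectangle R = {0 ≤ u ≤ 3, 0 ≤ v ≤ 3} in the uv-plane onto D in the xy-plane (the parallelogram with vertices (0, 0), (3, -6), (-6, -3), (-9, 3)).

Compute the Jacobian determinant of (x, y) with respect to (u, v):

    ∂(x,y)/∂(u,v) = | 1  -3 | = (1)(1) - (-3)(-2) = -5.
                   | -2  1 |

Its absolute value is |J| = 5 (the area scaling factor).

Substituting x = u - 3v, y = -2u + v into the integrand,

    22 → 22,

so the integral becomes

    ∬_R (22) · |J| du dv = ∫_0^3 ∫_0^3 (110) dv du.

Inner (v): 330.
Outer (u): 990.

Therefore ∬_D (22) dx dy = 990.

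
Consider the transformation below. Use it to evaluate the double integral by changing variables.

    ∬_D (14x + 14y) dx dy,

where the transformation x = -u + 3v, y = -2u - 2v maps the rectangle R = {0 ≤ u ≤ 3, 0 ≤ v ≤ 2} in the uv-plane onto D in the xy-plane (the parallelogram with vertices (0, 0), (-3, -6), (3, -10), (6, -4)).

Compute the Jacobian determinant of (x, y) with respect to (u, v):

    ∂(x,y)/∂(u,v) = | -1  3 | = (-1)(-2) - (3)(-2) = 8.
                   | -2  -2 |

Its absolute value is |J| = 8 (the area scaling factor).

Substituting x = -u + 3v, y = -2u - 2v into the integrand,

    14x + 14y → -42u + 14v,

so the integral becomes

    ∬_R (-42u + 14v) · |J| du dv = ∫_0^3 ∫_0^2 (-336u + 112v) dv du.

Inner (v): 224 - 672u.
Outer (u): -2352.

Therefore ∬_D (14x + 14y) dx dy = -2352.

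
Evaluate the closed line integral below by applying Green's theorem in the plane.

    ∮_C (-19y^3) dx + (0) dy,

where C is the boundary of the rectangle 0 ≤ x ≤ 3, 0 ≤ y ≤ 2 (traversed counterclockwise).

Green's theorem converts the closed line integral into a double integral over the enclosed region D:

    ∮_C P dx + Q dy = ∬_D (∂Q/∂x - ∂P/∂y) dA.

Here P = -19y^3, Q = 0, so

    ∂Q/∂x = 0,    ∂P/∂y = -57y^2,
    ∂Q/∂x - ∂P/∂y = 57y^2.

D is the region 0 ≤ x ≤ 3, 0 ≤ y ≤ 2. Evaluating the double integral:

    ∬_D (57y^2) dA = ∫_0^{3} ∫_0^{2} (57y^2) dy dx.

Inner (y from 0 to 2): 152.
Outer (x from 0 to 3): 456.

Therefore ∮_C P dx + Q dy = 456.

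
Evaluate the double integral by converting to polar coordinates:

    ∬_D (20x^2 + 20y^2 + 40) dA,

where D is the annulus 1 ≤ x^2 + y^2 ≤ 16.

The region D is 1 ≤ r ≤ 4, 0 ≤ θ ≤ 2π in polar coordinates, where x = r cos(θ), y = r sin(θ), and dA = r dr dθ.

Under the substitution, the integrand becomes 20r^2 + 40, so

    ∬_D (20x^2 + 20y^2 + 40) dA = ∫_{0}^{2π} ∫_{1}^{4} (20r^2 + 40) · r dr dθ.

Inner integral (in r): ∫_{1}^{4} (20r^2 + 40) · r dr = 1575.

Outer integral (in θ): ∫_{0}^{2π} (1575) dθ = 3150π.

Therefore ∬_D (20x^2 + 20y^2 + 40) dA = 3150π.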